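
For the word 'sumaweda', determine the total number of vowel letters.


Scanning each character of 'sumaweda':
  Position 1: 's' -> consonant (running count: 0)
  Position 2: 'u' -> vowel (running count: 1)
  Position 3: 'm' -> consonant (running count: 1)
  Position 4: 'a' -> vowel (running count: 2)
  Position 5: 'w' -> consonant (running count: 2)
  Position 6: 'e' -> vowel (running count: 3)
  Position 7: 'd' -> consonant (running count: 3)
  Position 8: 'a' -> vowel (running count: 4)
Total vowels: 4

4


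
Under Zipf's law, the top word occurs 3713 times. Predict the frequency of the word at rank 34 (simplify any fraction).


Zipf's law: freq(rank) = f1 / rank
f1 = 3713, rank = 34
freq = 3713 / 34
GCD(3713, 34) = 1
Simplified: 3713/34

3713/34


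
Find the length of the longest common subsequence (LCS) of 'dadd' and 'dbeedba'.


DP table for LCS of 'dadd' and 'dbeedba':
       d  b  e  e  d  b  a
    0  0  0  0  0  0  0  0
  d 0  1  1  1  1  1  1  1
  a 0  1  1  1  1  1  1  2
  d 0  1  1  1  1  2  2  2
  d 0  1  1  1  1  2  2  2
LCS: 'da'
LCS length = 2

2


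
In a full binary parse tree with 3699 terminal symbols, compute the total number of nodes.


Leaf nodes (terminals): 3699
Internal nodes = n - 1 = 3699 - 1 = 3698
Total = leaves + internal = 3699 + 3698 = 7397

7397


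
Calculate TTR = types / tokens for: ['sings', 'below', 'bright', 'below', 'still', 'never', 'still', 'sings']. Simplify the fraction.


Tokens: 8
Unique types: ('below', 'bright', 'never', 'sings', 'still') = 5
TTR = 5/8
Already in lowest terms.

5/8


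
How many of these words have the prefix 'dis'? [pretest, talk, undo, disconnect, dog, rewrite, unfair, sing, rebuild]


Checking each word for prefix 'dis':
  'pretest' -> no (count: 0)
  'talk' -> no (count: 0)
  'undo' -> no (count: 0)
  'disconnect' -> YES, starts with 'dis' (count: 1)
  'dog' -> no (count: 1)
  'rewrite' -> no (count: 1)
  'unfair' -> no (count: 1)
  'sing' -> no (count: 1)
  'rebuild' -> no (count: 1)
Total with prefix 'dis': 1

1


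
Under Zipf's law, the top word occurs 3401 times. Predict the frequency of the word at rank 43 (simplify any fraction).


Zipf's law: freq(rank) = f1 / rank
f1 = 3401, rank = 43
freq = 3401 / 43
GCD(3401, 43) = 1
Simplified: 3401/43

3401/43


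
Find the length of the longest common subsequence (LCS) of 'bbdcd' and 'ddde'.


DP table for LCS of 'bbdcd' and 'ddde':
       d  d  d  e
    0  0  0  0  0
  b 0  0  0  0  0
  b 0  0  0  0  0
  d 0  1  1  1  1
  c 0  1  1  1  1
  d 0  1  2  2  2
LCS: 'dd'
LCS length = 2

2


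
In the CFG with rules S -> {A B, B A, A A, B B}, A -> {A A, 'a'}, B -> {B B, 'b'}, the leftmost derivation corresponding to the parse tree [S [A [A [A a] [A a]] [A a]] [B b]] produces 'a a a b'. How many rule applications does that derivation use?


Every bracketed nonterminal node [X ...] in the tree is produced by exactly one rule application.
Reading the tree off as a leftmost derivation:
  Step 1: S  =>  A B   (applied S -> A B)
  Step 2: A B  =>  A A B   (applied A -> A A)
  Step 3: A A B  =>  A A A B   (applied A -> A A)
  Step 4: A A A B  =>  a A A B   (applied A -> a)
  Step 5: a A A B  =>  a a A B   (applied A -> a)
  Step 6: a a A B  =>  a a a B   (applied A -> a)
  Step 7: a a a B  =>  a a a b   (applied B -> b)
Final yield: a a a b
Total rewrite steps: 7

7


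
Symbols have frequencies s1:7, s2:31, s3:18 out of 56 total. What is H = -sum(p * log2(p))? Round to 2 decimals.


Computing entropy H = -sum(p_i * log2(p_i)):
  s1: p = 7/56 = 0.1250, -p*log2(p) = 0.3750
  s2: p = 31/56 = 0.5536, -p*log2(p) = 0.4723
  s3: p = 18/56 = 0.3214, -p*log2(p) = 0.5263
H = sum of terms = 1.3736
Rounded to 2 decimals: 1.37

1.37


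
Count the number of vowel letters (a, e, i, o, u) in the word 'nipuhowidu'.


Scanning each character of 'nipuhowidu':
  Position 1: 'n' -> consonant (running count: 0)
  Position 2: 'i' -> vowel (running count: 1)
  Position 3: 'p' -> consonant (running count: 1)
  Position 4: 'u' -> vowel (running count: 2)
  Position 5: 'h' -> consonant (running count: 2)
  Position 6: 'o' -> vowel (running count: 3)
  Position 7: 'w' -> consonant (running count: 3)
  Position 8: 'i' -> vowel (running count: 4)
  Position 9: 'd' -> consonant (running count: 4)
  Position 10: 'u' -> vowel (running count: 5)
Total vowels: 5

5


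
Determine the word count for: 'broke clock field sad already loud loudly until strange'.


Counting words by splitting on spaces:
  Word 1: 'broke'
  Word 2: 'clock'
  Word 3: 'field'
  Word 4: 'sad'
  Word 5: 'already'
  Word 6: 'loud'
  Word 7: 'loudly'
  Word 8: 'until'
  Word 9: 'strange'
Total words: 9

9


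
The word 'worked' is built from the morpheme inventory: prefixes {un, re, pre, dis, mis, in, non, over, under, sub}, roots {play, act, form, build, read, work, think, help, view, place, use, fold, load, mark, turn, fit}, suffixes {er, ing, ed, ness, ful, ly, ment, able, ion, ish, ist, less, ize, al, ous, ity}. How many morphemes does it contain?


Segmenting 'worked' against the inventory:
  'work' -> root (morpheme 1)
  'ed' -> suffix (morpheme 2)
Total morphemes: 2

2


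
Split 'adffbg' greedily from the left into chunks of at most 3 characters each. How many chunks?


'adffbg' has 6 characters.
Chunking with max size 3:
  Chunk 1: 'adf' (positions 0-2)
  Chunk 2: 'fbg' (positions 3-5)
Total chunks: ceil(6 / 3) = 2

2


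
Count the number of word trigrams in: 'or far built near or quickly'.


Word trigrams from [6] words:
  Trigram 1: (or far built)
  Trigram 2: (far built near)
  Trigram 3: (built near or)
  Trigram 4: (near or quickly)
Total word trigrams: 6 - 2 = 4

4


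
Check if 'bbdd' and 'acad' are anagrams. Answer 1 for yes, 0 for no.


Sort characters of 'bbdd': 'bbdd'
Sort characters of 'acad': 'aacd'
Sorted forms differ -> they are NOT anagrams
Result: 0

0


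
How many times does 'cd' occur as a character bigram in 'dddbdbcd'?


Scanning 'dddbdbcd' for bigram 'cd':
  Position 0: 'dd' -> no
  Position 1: 'dd' -> no
  Position 2: 'db' -> no
  Position 3: 'bd' -> no
  Position 4: 'db' -> no
  Position 5: 'bc' -> no
  Position 6: 'cd' -> MATCH
Total matches: 1

1


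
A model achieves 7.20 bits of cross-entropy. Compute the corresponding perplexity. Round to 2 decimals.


Perplexity formula: PP = 2^H
H = 7.20
PP = 2^7.20
Decompose: 2^7.20 = 2^7 * 2^0.20
2^7 = 128, 2^0.20 ~ 1.1486984
PP ~ 128 * 1.1486984 = 147.0333952
Rounded to 2 decimals: 147.03

147.03


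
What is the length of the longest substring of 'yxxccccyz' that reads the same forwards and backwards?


Scanning 'yxxccccyz' for palindromic substrings.
Substring at positions 3-6: 'cccc'.
Check: reverse('cccc') = 'cccc' -> palindrome confirmed.
Neighbouring characters ('x' / 'y') break symmetry, so it cannot extend further.
No longer palindromic substring exists; longest length = 4

4


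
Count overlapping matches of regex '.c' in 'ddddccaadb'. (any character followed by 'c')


Pattern: .c means any character followed by 'c'.
Scanning 'ddddccaadb' position-by-position:
  Pos 0: window 'dd' -> no
  Pos 1: window 'dd' -> no
  Pos 2: window 'dd' -> no
  Pos 3: window 'dc' -> MATCH
  Pos 4: window 'cc' -> MATCH
  Pos 5: window 'ca' -> no
  Pos 6: window 'aa' -> no
  Pos 7: window 'ad' -> no
  Pos 8: window 'db' -> no
  Pos 9: window 'b' -> no
Total matches: 2

2


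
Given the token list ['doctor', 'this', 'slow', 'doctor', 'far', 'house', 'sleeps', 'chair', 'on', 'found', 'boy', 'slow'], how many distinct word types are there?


Listing all tokens and tracking unique types:
  Token 1: 'doctor' -> NEW (unique so far: 1)
  Token 2: 'this' -> NEW (unique so far: 2)
  Token 3: 'slow' -> NEW (unique so far: 3)
  Token 4: 'doctor' -> duplicate (unique so far: 3)
  Token 5: 'far' -> NEW (unique so far: 4)
  Token 6: 'house' -> NEW (unique so far: 5)
  Token 7: 'sleeps' -> NEW (unique so far: 6)
  Token 8: 'chair' -> NEW (unique so far: 7)
  Token 9: 'on' -> NEW (unique so far: 8)
  Token 10: 'found' -> NEW (unique so far: 9)
  Token 11: 'boy' -> NEW (unique so far: 10)
  Token 12: 'slow' -> duplicate (unique so far: 10)
Unique types: ('boy', 'chair', 'doctor', 'far', 'found', 'house', 'on', 'sleeps', 'slow', 'this')
Vocabulary size: 10

10


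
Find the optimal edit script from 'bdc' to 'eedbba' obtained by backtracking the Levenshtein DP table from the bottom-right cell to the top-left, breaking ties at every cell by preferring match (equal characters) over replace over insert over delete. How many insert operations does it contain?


Edit distance = 5. Backtracking from cell (3, 6) with preference match > replace > insert > delete,
then listing the resulting alignment 'bdc' -> 'eedbba' left to right:
  Step 1: insert 'e' [insertion #1]
  Step 2: insert 'e' [insertion #2]
  Step 3: insert 'd' [insertion #3]
  Step 4: keep 'b'
  Step 5: replace d->b
  Step 6: replace c->a
Total insertions: 3

3


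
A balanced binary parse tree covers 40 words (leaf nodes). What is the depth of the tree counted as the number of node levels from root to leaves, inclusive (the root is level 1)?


In a balanced binary tree with n leaves the deepest leaf is ceil(log2(n)) edges below the root,
so counting node levels inclusive of root and leaves gives ceil(log2(n)) + 1 levels.
log2(40) = 5.3219
ceil(5.3219) = 6
levels = 6 + 1 = 7

7


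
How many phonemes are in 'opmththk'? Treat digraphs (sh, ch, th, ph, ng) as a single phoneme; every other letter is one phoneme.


Parsing 'opmththk' greedily, digraphs first:
  'o' -> vowel phoneme (phonemes so far: 1)
  'p' -> consonant phoneme (phonemes so far: 2)
  'm' -> consonant phoneme (phonemes so far: 3)
  'th' -> digraph (1 consonant phoneme) (phonemes so far: 4)
  'th' -> digraph (1 consonant phoneme) (phonemes so far: 5)
  'k' -> consonant phoneme (phonemes so far: 6)
Total phonemes: 6

6


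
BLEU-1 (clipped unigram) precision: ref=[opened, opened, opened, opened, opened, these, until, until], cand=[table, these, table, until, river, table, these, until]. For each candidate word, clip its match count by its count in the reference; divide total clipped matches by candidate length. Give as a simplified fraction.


Reference word counts: {'opened': 5, 'these': 1, 'until': 2}
Checking each candidate word (with clipping):
  'table' -> not in reference -> no match (matches: 0)
  'these' -> in reference (ref count 1, used 1/1) -> match (matches: 1)
  'table' -> not in reference -> no match (matches: 1)
  'until' -> in reference (ref count 2, used 1/2) -> match (matches: 2)
  'river' -> not in reference -> no match (matches: 2)
  'table' -> not in reference -> no match (matches: 2)
  'these' -> ref count 1 already used up (1/1) -> clipped, no match (matches: 2)
  'until' -> in reference (ref count 2, used 2/2) -> match (matches: 3)
Clipped matches: 3, Candidate length: 8
Precision = 3/8

3/8


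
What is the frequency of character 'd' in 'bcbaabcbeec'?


Scanning 'bcbaabcbeec' for 'd':
  No matches found.
Total occurrences of 'd': 0

0


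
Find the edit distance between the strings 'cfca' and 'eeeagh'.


Building DP table for s1='cfca' (len 4) and s2='eeeagh' (len 6):
       e  e  e  a  g  h
    0  1  2  3  4  5  6
  c 1  1  2  3  4  5  6
  f 2  2  2  3  4  5  6
  c 3  3  3  3  4  5  6
  a 4  4  4  4  3  4  5
Edit distance = dp[4][6] = 5

5


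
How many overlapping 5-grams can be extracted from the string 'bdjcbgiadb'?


String 'bdjcbgiadb' has length L = 10.
Number of overlapping n-grams = L - n + 1
Substituting: 10 - 5 + 1 = 6

6


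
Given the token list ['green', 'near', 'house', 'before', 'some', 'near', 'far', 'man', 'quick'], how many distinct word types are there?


Listing all tokens and tracking unique types:
  Token 1: 'green' -> NEW (unique so far: 1)
  Token 2: 'near' -> NEW (unique so far: 2)
  Token 3: 'house' -> NEW (unique so far: 3)
  Token 4: 'before' -> NEW (unique so far: 4)
  Token 5: 'some' -> NEW (unique so far: 5)
  Token 6: 'near' -> duplicate (unique so far: 5)
  Token 7: 'far' -> NEW (unique so far: 6)
  Token 8: 'man' -> NEW (unique so far: 7)
  Token 9: 'quick' -> NEW (unique so far: 8)
Unique types: ('before', 'far', 'green', 'house', 'man', 'near', 'quick', 'some')
Vocabulary size: 8

8


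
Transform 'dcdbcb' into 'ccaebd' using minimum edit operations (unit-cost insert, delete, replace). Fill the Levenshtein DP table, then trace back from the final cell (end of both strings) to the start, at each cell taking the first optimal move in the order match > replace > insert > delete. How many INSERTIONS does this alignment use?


Edit distance = 5. Backtracking from cell (6, 6) with preference match > replace > insert > delete,
then listing the resulting alignment 'dcdbcb' -> 'ccaebd' left to right:
  Step 1: replace d->c
  Step 2: keep 'c'
  Step 3: replace d->a
  Step 4: replace b->e
  Step 5: replace c->b
  Step 6: replace b->d
Total insertions: 0

0


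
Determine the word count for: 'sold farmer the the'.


Counting words by splitting on spaces:
  Word 1: 'sold'
  Word 2: 'farmer'
  Word 3: 'the'
  Word 4: 'the'
Total words: 4

4


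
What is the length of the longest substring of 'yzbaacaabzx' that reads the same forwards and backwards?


Scanning 'yzbaacaabzx' for palindromic substrings.
Substring at positions 1-9: 'zbaacaabz'.
Check: reverse('zbaacaabz') = 'zbaacaabz' -> palindrome confirmed.
Neighbouring characters ('y' / 'x') break symmetry, so it cannot extend further.
No longer palindromic substring exists; longest length = 9

9


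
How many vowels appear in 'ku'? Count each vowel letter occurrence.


Scanning each character of 'ku':
  Position 1: 'k' -> consonant (running count: 0)
  Position 2: 'u' -> vowel (running count: 1)
Total vowels: 1

1


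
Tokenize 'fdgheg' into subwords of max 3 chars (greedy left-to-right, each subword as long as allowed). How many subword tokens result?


'fdgheg' has 6 characters.
Chunking with max size 3:
  Chunk 1: 'fdg' (positions 0-2)
  Chunk 2: 'heg' (positions 3-5)
Total chunks: ceil(6 / 3) = 2

2


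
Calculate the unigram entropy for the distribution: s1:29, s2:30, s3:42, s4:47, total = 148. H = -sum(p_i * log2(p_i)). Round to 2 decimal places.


Computing entropy H = -sum(p_i * log2(p_i)):
  s1: p = 29/148 = 0.1959, -p*log2(p) = 0.4608
  s2: p = 30/148 = 0.2027, -p*log2(p) = 0.4667
  s3: p = 42/148 = 0.2838, -p*log2(p) = 0.5157
  s4: p = 47/148 = 0.3176, -p*log2(p) = 0.5255
H = sum of terms = 1.9687
Rounded to 2 decimals: 1.97

1.97


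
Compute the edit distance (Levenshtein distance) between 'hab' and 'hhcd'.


Building DP table for s1='hab' (len 3) and s2='hhcd' (len 4):
       h  h  c  d
    0  1  2  3  4
  h 1  0  1  2  3
  a 2  1  1  2  3
  b 3  2  2  2  3
Edit distance = dp[3][4] = 3

3


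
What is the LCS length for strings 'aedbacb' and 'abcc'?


DP table for LCS of 'aedbacb' and 'abcc':
       a  b  c  c
    0  0  0  0  0
  a 0  1  1  1  1
  e 0  1  1  1  1
  d 0  1  1  1  1
  b 0  1  2  2  2
  a 0  1  2  2  2
  c 0  1  2  3  3
  b 0  1  2  3  3
LCS: 'abc'
LCS length = 3

3


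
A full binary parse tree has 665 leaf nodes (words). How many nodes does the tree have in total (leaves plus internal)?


Leaf nodes (terminals): 665
Internal nodes = n - 1 = 665 - 1 = 664
Total = leaves + internal = 665 + 664 = 1329

1329


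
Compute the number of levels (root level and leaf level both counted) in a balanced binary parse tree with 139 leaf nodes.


In a balanced binary tree with n leaves the deepest leaf is ceil(log2(n)) edges below the root,
so counting node levels inclusive of root and leaves gives ceil(log2(n)) + 1 levels.
log2(139) = 7.1189
ceil(7.1189) = 8
levels = 8 + 1 = 9

9


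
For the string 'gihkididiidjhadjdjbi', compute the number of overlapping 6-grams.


String 'gihkididiidjhadjdjbi' has length L = 20.
Number of overlapping n-grams = L - n + 1
Substituting: 20 - 6 + 1 = 15

15


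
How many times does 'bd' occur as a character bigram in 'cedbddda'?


Scanning 'cedbddda' for bigram 'bd':
  Position 0: 'ce' -> no
  Position 1: 'ed' -> no
  Position 2: 'db' -> no
  Position 3: 'bd' -> MATCH
  Position 4: 'dd' -> no
  Position 5: 'dd' -> no
  Position 6: 'da' -> no
Total matches: 1

1


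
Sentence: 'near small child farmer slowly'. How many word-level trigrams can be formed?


Word trigrams from [5] words:
  Trigram 1: (near small child)
  Trigram 2: (small child farmer)
  Trigram 3: (child farmer slowly)
Total word trigrams: 5 - 2 = 3

3


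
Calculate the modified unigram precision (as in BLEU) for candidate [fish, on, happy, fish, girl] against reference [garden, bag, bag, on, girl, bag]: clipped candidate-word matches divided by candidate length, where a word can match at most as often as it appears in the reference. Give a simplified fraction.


Reference word counts: {'bag': 3, 'garden': 1, 'girl': 1, 'on': 1}
Checking each candidate word (with clipping):
  'fish' -> not in reference -> no match (matches: 0)
  'on' -> in reference (ref count 1, used 1/1) -> match (matches: 1)
  'happy' -> not in reference -> no match (matches: 1)
  'fish' -> not in reference -> no match (matches: 1)
  'girl' -> in reference (ref count 1, used 1/1) -> match (matches: 2)
Clipped matches: 2, Candidate length: 5
Precision = 2/5

2/5


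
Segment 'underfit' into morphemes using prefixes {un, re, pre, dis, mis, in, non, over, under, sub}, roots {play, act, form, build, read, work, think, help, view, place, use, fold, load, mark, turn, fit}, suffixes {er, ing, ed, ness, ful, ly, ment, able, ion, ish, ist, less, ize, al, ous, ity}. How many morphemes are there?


Segmenting 'underfit' against the inventory:
  'under' -> prefix (morpheme 1)
  'fit' -> root (morpheme 2)
Total morphemes: 2

2


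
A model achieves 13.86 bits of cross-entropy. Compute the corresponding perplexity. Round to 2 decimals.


Perplexity formula: PP = 2^H
H = 13.86
PP = 2^13.86
Decompose: 2^13.86 = 2^13 * 2^0.86
2^13 = 8192, 2^0.86 ~ 1.8150383
PP ~ 8192 * 1.8150383 = 14868.7937536
Rounded to 2 decimals: 14868.79

14868.79


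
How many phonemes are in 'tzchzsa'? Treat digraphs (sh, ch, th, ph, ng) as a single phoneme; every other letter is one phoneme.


Parsing 'tzchzsa' greedily, digraphs first:
  't' -> consonant phoneme (phonemes so far: 1)
  'z' -> consonant phoneme (phonemes so far: 2)
  'ch' -> digraph (1 consonant phoneme) (phonemes so far: 3)
  'z' -> consonant phoneme (phonemes so far: 4)
  's' -> consonant phoneme (phonemes so far: 5)
  'a' -> vowel phoneme (phonemes so far: 6)
Total phonemes: 6

6


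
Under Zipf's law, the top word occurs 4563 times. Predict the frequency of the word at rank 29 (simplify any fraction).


Zipf's law: freq(rank) = f1 / rank
f1 = 4563, rank = 29
freq = 4563 / 29
GCD(4563, 29) = 1
Simplified: 4563/29

4563/29


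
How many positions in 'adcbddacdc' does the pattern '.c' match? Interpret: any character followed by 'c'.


Pattern: .c means any character followed by 'c'.
Scanning 'adcbddacdc' position-by-position:
  Pos 0: window 'ad' -> no
  Pos 1: window 'dc' -> MATCH
  Pos 2: window 'cb' -> no
  Pos 3: window 'bd' -> no
  Pos 4: window 'dd' -> no
  Pos 5: window 'da' -> no
  Pos 6: window 'ac' -> MATCH
  Pos 7: window 'cd' -> no
  Pos 8: window 'dc' -> MATCH
  Pos 9: window 'c' -> no
Total matches: 3

3


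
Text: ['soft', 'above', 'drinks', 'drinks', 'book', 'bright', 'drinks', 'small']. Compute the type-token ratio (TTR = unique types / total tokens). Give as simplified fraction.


Tokens: 8
Unique types: ('above', 'book', 'bright', 'drinks', 'small', 'soft') = 6
TTR = 6/8
Simplify: divide both by 2 -> 3/4
TTR = 3/4

3/4


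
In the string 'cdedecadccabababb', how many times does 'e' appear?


Scanning 'cdedecadccabababb' for 'e':
  Position 2: 'e' -> MATCH (count: 1)
  Position 4: 'e' -> MATCH (count: 2)
Total occurrences of 'e': 2

2


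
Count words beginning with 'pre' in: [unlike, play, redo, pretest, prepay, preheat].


Checking each word for prefix 'pre':
  'unlike' -> no (count: 0)
  'play' -> no (count: 0)
  'redo' -> no (count: 0)
  'pretest' -> YES, starts with 'pre' (count: 1)
  'prepay' -> YES, starts with 'pre' (count: 2)
  'preheat' -> YES, starts with 'pre' (count: 3)
Total with prefix 'pre': 3

3


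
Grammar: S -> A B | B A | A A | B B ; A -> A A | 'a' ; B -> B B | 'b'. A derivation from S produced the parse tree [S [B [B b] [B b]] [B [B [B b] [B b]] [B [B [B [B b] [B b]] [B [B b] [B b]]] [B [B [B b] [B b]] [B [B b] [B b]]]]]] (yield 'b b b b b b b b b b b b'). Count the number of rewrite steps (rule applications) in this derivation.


Every bracketed nonterminal node [X ...] in the tree is produced by exactly one rule application.
Reading the tree off as a leftmost derivation:
  Step 1: S  =>  B B   (applied S -> B B)
  Step 2: B B  =>  B B B   (applied B -> B B)
  Step 3: B B B  =>  b B B   (applied B -> b)
  Step 4: b B B  =>  b b B   (applied B -> b)
  Step 5: b b B  =>  b b B B   (applied B -> B B)
  Step 6: b b B B  =>  b b B B B   (applied B -> B B)
  Step 7: b b B B B  =>  b b b B B   (applied B -> b)
  Step 8: b b b B B  =>  b b b b B   (applied B -> b)
  Step 9: b b b b B  =>  b b b b B B   (applied B -> B B)
  Step 10: b b b b B B  =>  b b b b B B B   (applied B -> B B)
  Step 11: b b b b B B B  =>  b b b b B B B B   (applied B -> B B)
  Step 12: b b b b B B B B  =>  b b b b b B B B   (applied B -> b)
  Step 13: b b b b b B B B  =>  b b b b b b B B   (applied B -> b)
  Step 14: b b b b b b B B  =>  b b b b b b B B B   (applied B -> B B)
  Step 15: b b b b b b B B B  =>  b b b b b b b B B   (applied B -> b)
  Step 16: b b b b b b b B B  =>  b b b b b b b b B   (applied B -> b)
  Step 17: b b b b b b b b B  =>  b b b b b b b b B B   (applied B -> B B)
  Step 18: b b b b b b b b B B  =>  b b b b b b b b B B B   (applied B -> B B)
  Step 19: b b b b b b b b B B B  =>  b b b b b b b b b B B   (applied B -> b)
  Step 20: b b b b b b b b b B B  =>  b b b b b b b b b b B   (applied B -> b)
  Step 21: b b b b b b b b b b B  =>  b b b b b b b b b b B B   (applied B -> B B)
  Step 22: b b b b b b b b b b B B  =>  b b b b b b b b b b b B   (applied B -> b)
  Step 23: b b b b b b b b b b b B  =>  b b b b b b b b b b b b   (applied B -> b)
Final yield: b b b b b b b b b b b b
Total rewrite steps: 23

23


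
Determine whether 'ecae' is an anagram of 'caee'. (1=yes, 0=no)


Sort characters of 'ecae': 'acee'
Sort characters of 'caee': 'acee'
Sorted forms match -> they ARE anagrams
Result: 1

1


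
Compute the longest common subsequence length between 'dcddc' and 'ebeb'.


DP table for LCS of 'dcddc' and 'ebeb':
       e  b  e  b
    0  0  0  0  0
  d 0  0  0  0  0
  c 0  0  0  0  0
  d 0  0  0  0  0
  d 0  0  0  0  0
  c 0  0  0  0  0
LCS length = 0

0


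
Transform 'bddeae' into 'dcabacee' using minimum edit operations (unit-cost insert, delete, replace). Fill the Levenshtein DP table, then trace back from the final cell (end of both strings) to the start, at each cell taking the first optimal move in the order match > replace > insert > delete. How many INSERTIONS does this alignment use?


Edit distance = 6. Backtracking from cell (6, 8) with preference match > replace > insert > delete,
then listing the resulting alignment 'bddeae' -> 'dcabacee' left to right:
  Step 1: replace b->d
  Step 2: replace d->c
  Step 3: replace d->a
  Step 4: replace e->b
  Step 5: keep 'a'
  Step 6: insert 'c' [insertion #1]
  Step 7: insert 'e' [insertion #2]
  Step 8: keep 'e'
Total insertions: 2

2


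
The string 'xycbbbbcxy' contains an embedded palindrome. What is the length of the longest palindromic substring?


Scanning 'xycbbbbcxy' for palindromic substrings.
Substring at positions 2-7: 'cbbbbc'.
Check: reverse('cbbbbc') = 'cbbbbc' -> palindrome confirmed.
Neighbouring characters ('y' / 'x') break symmetry, so it cannot extend further.
No longer palindromic substring exists; longest length = 6

6


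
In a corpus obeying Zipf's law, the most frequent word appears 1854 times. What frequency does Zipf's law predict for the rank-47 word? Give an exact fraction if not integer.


Zipf's law: freq(rank) = f1 / rank
f1 = 1854, rank = 47
freq = 1854 / 47
GCD(1854, 47) = 1
Simplified: 1854/47

1854/47


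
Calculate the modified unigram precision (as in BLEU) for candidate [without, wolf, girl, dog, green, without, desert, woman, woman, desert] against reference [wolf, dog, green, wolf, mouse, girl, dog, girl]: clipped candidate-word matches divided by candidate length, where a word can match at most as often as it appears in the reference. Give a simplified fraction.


Reference word counts: {'dog': 2, 'girl': 2, 'green': 1, 'mouse': 1, 'wolf': 2}
Checking each candidate word (with clipping):
  'without' -> not in reference -> no match (matches: 0)
  'wolf' -> in reference (ref count 2, used 1/2) -> match (matches: 1)
  'girl' -> in reference (ref count 2, used 1/2) -> match (matches: 2)
  'dog' -> in reference (ref count 2, used 1/2) -> match (matches: 3)
  'green' -> in reference (ref count 1, used 1/1) -> match (matches: 4)
  'without' -> not in reference -> no match (matches: 4)
  'desert' -> not in reference -> no match (matches: 4)
  'woman' -> not in reference -> no match (matches: 4)
  'woman' -> not in reference -> no match (matches: 4)
  'desert' -> not in reference -> no match (matches: 4)
Clipped matches: 4, Candidate length: 10
Precision = 4/10 = 2/5

2/5


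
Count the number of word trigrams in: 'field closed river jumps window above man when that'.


Word trigrams from [9] words:
  Trigram 1: (field closed river)
  Trigram 2: (closed river jumps)
  Trigram 3: (river jumps window)
  Trigram 4: (jumps window above)
  Trigram 5: (window above man)
  Trigram 6: (above man when)
  Trigram 7: (man when that)
Total word trigrams: 9 - 2 = 7

7


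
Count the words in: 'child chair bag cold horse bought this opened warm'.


Counting words by splitting on spaces:
  Word 1: 'child'
  Word 2: 'chair'
  Word 3: 'bag'
  Word 4: 'cold'
  Word 5: 'horse'
  Word 6: 'bought'
  Word 7: 'this'
  Word 8: 'opened'
  Word 9: 'warm'
Total words: 9

9


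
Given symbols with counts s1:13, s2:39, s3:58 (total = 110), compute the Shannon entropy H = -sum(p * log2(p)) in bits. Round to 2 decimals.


Computing entropy H = -sum(p_i * log2(p_i)):
  s1: p = 13/110 = 0.1182, -p*log2(p) = 0.3641
  s2: p = 39/110 = 0.3545, -p*log2(p) = 0.5304
  s3: p = 58/110 = 0.5273, -p*log2(p) = 0.4869
H = sum of terms = 1.3814
Rounded to 2 decimals: 1.38

1.38


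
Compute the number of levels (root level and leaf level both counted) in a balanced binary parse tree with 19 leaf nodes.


In a balanced binary tree with n leaves the deepest leaf is ceil(log2(n)) edges below the root,
so counting node levels inclusive of root and leaves gives ceil(log2(n)) + 1 levels.
log2(19) = 4.2479
ceil(4.2479) = 5
levels = 5 + 1 = 6

6


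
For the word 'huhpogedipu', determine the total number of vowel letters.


Scanning each character of 'huhpogedipu':
  Position 1: 'h' -> consonant (running count: 0)
  Position 2: 'u' -> vowel (running count: 1)
  Position 3: 'h' -> consonant (running count: 1)
  Position 4: 'p' -> consonant (running count: 1)
  Position 5: 'o' -> vowel (running count: 2)
  Position 6: 'g' -> consonant (running count: 2)
  Position 7: 'e' -> vowel (running count: 3)
  Position 8: 'd' -> consonant (running count: 3)
  Position 9: 'i' -> vowel (running count: 4)
  Position 10: 'p' -> consonant (running count: 4)
  Position 11: 'u' -> vowel (running count: 5)
Total vowels: 5

5


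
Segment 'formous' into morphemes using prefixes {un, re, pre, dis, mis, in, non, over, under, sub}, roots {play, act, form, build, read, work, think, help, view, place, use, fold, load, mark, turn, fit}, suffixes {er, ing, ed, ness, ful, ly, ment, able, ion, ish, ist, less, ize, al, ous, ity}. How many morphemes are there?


Segmenting 'formous' against the inventory:
  'form' -> root (morpheme 1)
  'ous' -> suffix (morpheme 2)
Total morphemes: 2

2


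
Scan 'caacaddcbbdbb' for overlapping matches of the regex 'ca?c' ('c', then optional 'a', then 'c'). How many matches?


Pattern: ca?c means 'c', then optional 'a', then 'c'.
Scanning 'caacaddcbbdbb' position-by-position:
  Pos 0: window 'caa' -> no
  Pos 1: window 'aac' -> no
  Pos 2: window 'aca' -> no
  Pos 3: window 'cad' -> no
  Pos 4: window 'add' -> no
  Pos 5: window 'ddc' -> no
  Pos 6: window 'dcb' -> no
  Pos 7: window 'cbb' -> no
  Pos 8: window 'bbd' -> no
  Pos 9: window 'bdb' -> no
  Pos 10: window 'dbb' -> no
  Pos 11: window 'bb' -> no
  Pos 12: window 'b' -> no
Total matches: 0

0


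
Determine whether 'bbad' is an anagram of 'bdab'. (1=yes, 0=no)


Sort characters of 'bbad': 'abbd'
Sort characters of 'bdab': 'abbd'
Sorted forms match -> they ARE anagrams
Result: 1

1


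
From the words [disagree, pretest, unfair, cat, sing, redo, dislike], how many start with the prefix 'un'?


Checking each word for prefix 'un':
  'disagree' -> no (count: 0)
  'pretest' -> no (count: 0)
  'unfair' -> YES, starts with 'un' (count: 1)
  'cat' -> no (count: 1)
  'sing' -> no (count: 1)
  'redo' -> no (count: 1)
  'dislike' -> no (count: 1)
Total with prefix 'un': 1

1


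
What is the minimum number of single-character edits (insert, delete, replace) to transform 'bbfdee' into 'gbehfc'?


Building DP table for s1='bbfdee' (len 6) and s2='gbehfc' (len 6):
       g  b  e  h  f  c
    0  1  2  3  4  5  6
  b 1  1  1  2  3  4  5
  b 2  2  1  2  3  4  5
  f 3  3  2  2  3  3  4
  d 4  4  3  3  3  4  4
  e 5  5  4  3  4  4  5
  e 6  6  5  4  4  5  5
Edit distance = dp[6][6] = 5

5


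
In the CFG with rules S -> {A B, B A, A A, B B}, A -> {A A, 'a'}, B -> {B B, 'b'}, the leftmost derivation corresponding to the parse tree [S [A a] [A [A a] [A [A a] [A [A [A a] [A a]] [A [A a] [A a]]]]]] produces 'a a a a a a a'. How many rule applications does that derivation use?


Every bracketed nonterminal node [X ...] in the tree is produced by exactly one rule application.
Reading the tree off as a leftmost derivation:
  Step 1: S  =>  A A   (applied S -> A A)
  Step 2: A A  =>  a A   (applied A -> a)
  Step 3: a A  =>  a A A   (applied A -> A A)
  Step 4: a A A  =>  a a A   (applied A -> a)
  Step 5: a a A  =>  a a A A   (applied A -> A A)
  Step 6: a a A A  =>  a a a A   (applied A -> a)
  Step 7: a a a A  =>  a a a A A   (applied A -> A A)
  Step 8: a a a A A  =>  a a a A A A   (applied A -> A A)
  Step 9: a a a A A A  =>  a a a a A A   (applied A -> a)
  Step 10: a a a a A A  =>  a a a a a A   (applied A -> a)
  Step 11: a a a a a A  =>  a a a a a A A   (applied A -> A A)
  Step 12: a a a a a A A  =>  a a a a a a A   (applied A -> a)
  Step 13: a a a a a a A  =>  a a a a a a a   (applied A -> a)
Final yield: a a a a a a a
Total rewrite steps: 13

13


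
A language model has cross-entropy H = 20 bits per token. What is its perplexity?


Perplexity formula: PP = 2^H
H = 20
PP = 2^20
PP = 2^20 = 1048576

1048576


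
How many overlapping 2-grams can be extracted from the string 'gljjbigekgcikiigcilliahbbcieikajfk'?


String 'gljjbigekgcikiigcilliahbbcieikajfk' has length L = 34.
Number of overlapping n-grams = L - n + 1
Substituting: 34 - 2 + 1 = 33

33


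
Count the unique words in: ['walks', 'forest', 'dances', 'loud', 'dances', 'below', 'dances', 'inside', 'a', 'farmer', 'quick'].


Listing all tokens and tracking unique types:
  Token 1: 'walks' -> NEW (unique so far: 1)
  Token 2: 'forest' -> NEW (unique so far: 2)
  Token 3: 'dances' -> NEW (unique so far: 3)
  Token 4: 'loud' -> NEW (unique so far: 4)
  Token 5: 'dances' -> duplicate (unique so far: 4)
  Token 6: 'below' -> NEW (unique so far: 5)
  Token 7: 'dances' -> duplicate (unique so far: 5)
  Token 8: 'inside' -> NEW (unique so far: 6)
  Token 9: 'a' -> NEW (unique so far: 7)
  Token 10: 'farmer' -> NEW (unique so far: 8)
  Token 11: 'quick' -> NEW (unique so far: 9)
Unique types: ('a', 'below', 'dances', 'farmer', 'forest', 'inside', 'loud', 'quick', 'walks')
Vocabulary size: 9

9


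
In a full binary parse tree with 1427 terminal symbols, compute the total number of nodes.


Leaf nodes (terminals): 1427
Internal nodes = n - 1 = 1427 - 1 = 1426
Total = leaves + internal = 1427 + 1426 = 2853

2853


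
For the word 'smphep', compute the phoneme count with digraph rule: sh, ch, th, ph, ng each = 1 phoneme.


Parsing 'smphep' greedily, digraphs first:
  's' -> consonant phoneme (phonemes so far: 1)
  'm' -> consonant phoneme (phonemes so far: 2)
  'ph' -> digraph (1 consonant phoneme) (phonemes so far: 3)
  'e' -> vowel phoneme (phonemes so far: 4)
  'p' -> consonant phoneme (phonemes so far: 5)
Total phonemes: 5

5


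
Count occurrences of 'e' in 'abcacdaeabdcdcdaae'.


Scanning 'abcacdaeabdcdcdaae' for 'e':
  Position 7: 'e' -> MATCH (count: 1)
  Position 17: 'e' -> MATCH (count: 2)
Total occurrences of 'e': 2

2


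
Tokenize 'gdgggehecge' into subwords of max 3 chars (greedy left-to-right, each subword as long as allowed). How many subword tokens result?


'gdgggehecge' has 11 characters.
Chunking with max size 3:
  Chunk 1: 'gdg' (positions 0-2)
  Chunk 2: 'gge' (positions 3-5)
  Chunk 3: 'hec' (positions 6-8)
  Chunk 4: 'ge' (positions 9-10)
Total chunks: ceil(11 / 3) = 4

4


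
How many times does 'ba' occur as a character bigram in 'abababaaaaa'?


Scanning 'abababaaaaa' for bigram 'ba':
  Position 0: 'ab' -> no
  Position 1: 'ba' -> MATCH
  Position 2: 'ab' -> no
  Position 3: 'ba' -> MATCH
  Position 4: 'ab' -> no
  Position 5: 'ba' -> MATCH
  Position 6: 'aa' -> no
  Position 7: 'aa' -> no
  Position 8: 'aa' -> no
  Position 9: 'aa' -> no
Total matches: 3

3


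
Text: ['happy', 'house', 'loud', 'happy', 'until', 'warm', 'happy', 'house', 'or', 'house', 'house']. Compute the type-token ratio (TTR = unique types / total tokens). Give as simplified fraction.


Tokens: 11
Unique types: ('happy', 'house', 'loud', 'or', 'until', 'warm') = 6
TTR = 6/11
Already in lowest terms.

6/11


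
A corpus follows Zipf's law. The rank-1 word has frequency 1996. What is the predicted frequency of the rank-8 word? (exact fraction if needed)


Zipf's law: freq(rank) = f1 / rank
f1 = 1996, rank = 8
freq = 1996 / 8
GCD(1996, 8) = 4
Simplified: 499/2

499/2


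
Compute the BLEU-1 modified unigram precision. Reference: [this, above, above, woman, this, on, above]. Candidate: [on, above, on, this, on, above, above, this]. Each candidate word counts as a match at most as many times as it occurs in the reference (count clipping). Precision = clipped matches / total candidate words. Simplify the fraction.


Reference word counts: {'above': 3, 'on': 1, 'this': 2, 'woman': 1}
Checking each candidate word (with clipping):
  'on' -> in reference (ref count 1, used 1/1) -> match (matches: 1)
  'above' -> in reference (ref count 3, used 1/3) -> match (matches: 2)
  'on' -> ref count 1 already used up (1/1) -> clipped, no match (matches: 2)
  'this' -> in reference (ref count 2, used 1/2) -> match (matches: 3)
  'on' -> ref count 1 already used up (1/1) -> clipped, no match (matches: 3)
  'above' -> in reference (ref count 3, used 2/3) -> match (matches: 4)
  'above' -> in reference (ref count 3, used 3/3) -> match (matches: 5)
  'this' -> in reference (ref count 2, used 2/2) -> match (matches: 6)
Clipped matches: 6, Candidate length: 8
Precision = 6/8 = 3/4

3/4


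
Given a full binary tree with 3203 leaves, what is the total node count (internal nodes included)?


Leaf nodes (terminals): 3203
Internal nodes = n - 1 = 3203 - 1 = 3202
Total = leaves + internal = 3203 + 3202 = 6405

6405


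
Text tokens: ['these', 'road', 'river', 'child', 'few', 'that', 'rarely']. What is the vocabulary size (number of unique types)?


Listing all tokens and tracking unique types:
  Token 1: 'these' -> NEW (unique so far: 1)
  Token 2: 'road' -> NEW (unique so far: 2)
  Token 3: 'river' -> NEW (unique so far: 3)
  Token 4: 'child' -> NEW (unique so far: 4)
  Token 5: 'few' -> NEW (unique so far: 5)
  Token 6: 'that' -> NEW (unique so far: 6)
  Token 7: 'rarely' -> NEW (unique so far: 7)
Unique types: ('child', 'few', 'rarely', 'river', 'road', 'that', 'these')
Vocabulary size: 7

7


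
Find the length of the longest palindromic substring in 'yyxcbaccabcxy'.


Scanning 'yyxcbaccabcxy' for palindromic substrings.
Substring at positions 1-12: 'yxcbaccabcxy'.
Check: reverse('yxcbaccabcxy') = 'yxcbaccabcxy' -> palindrome confirmed.
Neighbouring characters ('y' / '-') break symmetry, so it cannot extend further.
No longer palindromic substring exists; longest length = 12

12


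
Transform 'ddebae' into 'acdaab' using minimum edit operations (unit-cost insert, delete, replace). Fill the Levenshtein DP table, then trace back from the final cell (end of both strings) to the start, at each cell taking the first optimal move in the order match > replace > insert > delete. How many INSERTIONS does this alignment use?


Edit distance = 5. Backtracking from cell (6, 6) with preference match > replace > insert > delete,
then listing the resulting alignment 'ddebae' -> 'acdaab' left to right:
  Step 1: replace d->a
  Step 2: replace d->c
  Step 3: replace e->d
  Step 4: replace b->a
  Step 5: keep 'a'
  Step 6: replace e->b
Total insertions: 0

0


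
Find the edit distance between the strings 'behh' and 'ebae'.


Building DP table for s1='behh' (len 4) and s2='ebae' (len 4):
       e  b  a  e
    0  1  2  3  4
  b 1  1  1  2  3
  e 2  1  2  2  2
  h 3  2  2  3  3
  h 4  3  3  3  4
Edit distance = dp[4][4] = 4

4


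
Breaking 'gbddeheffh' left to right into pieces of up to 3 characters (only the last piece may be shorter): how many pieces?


'gbddeheffh' has 10 characters.
Chunking with max size 3:
  Chunk 1: 'gbd' (positions 0-2)
  Chunk 2: 'deh' (positions 3-5)
  Chunk 3: 'eff' (positions 6-8)
  Chunk 4: 'h' (positions 9-9)
Total chunks: ceil(10 / 3) = 4

4


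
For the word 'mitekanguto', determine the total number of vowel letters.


Scanning each character of 'mitekanguto':
  Position 1: 'm' -> consonant (running count: 0)
  Position 2: 'i' -> vowel (running count: 1)
  Position 3: 't' -> consonant (running count: 1)
  Position 4: 'e' -> vowel (running count: 2)
  Position 5: 'k' -> consonant (running count: 2)
  Position 6: 'a' -> vowel (running count: 3)
  Position 7: 'n' -> consonant (running count: 3)
  Position 8: 'g' -> consonant (running count: 3)
  Position 9: 'u' -> vowel (running count: 4)
  Position 10: 't' -> consonant (running count: 4)
  Position 11: 'o' -> vowel (running count: 5)
Total vowels: 5

5


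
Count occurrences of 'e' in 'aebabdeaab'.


Scanning 'aebabdeaab' for 'e':
  Position 1: 'e' -> MATCH (count: 1)
  Position 6: 'e' -> MATCH (count: 2)
Total occurrences of 'e': 2

2


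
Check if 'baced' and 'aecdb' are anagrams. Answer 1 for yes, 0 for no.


Sort characters of 'baced': 'abcde'
Sort characters of 'aecdb': 'abcde'
Sorted forms match -> they ARE anagrams
Result: 1

1


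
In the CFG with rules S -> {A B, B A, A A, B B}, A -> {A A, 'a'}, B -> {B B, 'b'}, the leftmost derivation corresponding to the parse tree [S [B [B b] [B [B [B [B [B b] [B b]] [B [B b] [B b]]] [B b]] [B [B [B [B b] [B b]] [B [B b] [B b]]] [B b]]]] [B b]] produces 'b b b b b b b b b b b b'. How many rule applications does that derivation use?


Every bracketed nonterminal node [X ...] in the tree is produced by exactly one rule application.
Reading the tree off as a leftmost derivation:
  Step 1: S  =>  B B   (applied S -> B B)
  Step 2: B B  =>  B B B   (applied B -> B B)
  Step 3: B B B  =>  b B B   (applied B -> b)
  Step 4: b B B  =>  b B B B   (applied B -> B B)
  Step 5: b B B B  =>  b B B B B   (applied B -> B B)
  Step 6: b B B B B  =>  b B B B B B   (applied B -> B B)
  Step 7: b B B B B B  =>  b B B B B B B   (applied B -> B B)
  Step 8: b B B B B B B  =>  b b B B B B B   (applied B -> b)
  Step 9: b b B B B B B  =>  b b b B B B B   (applied B -> b)
  Step 10: b b b B B B B  =>  b b b B B B B B   (applied B -> B B)
  Step 11: b b b B B B B B  =>  b b b b B B B B   (applied B -> b)
  Step 12: b b b b B B B B  =>  b b b b b B B B   (applied B -> b)
  Step 13: b b b b b B B B  =>  b b b b b b B B   (applied B -> b)
  Step 14: b b b b b b B B  =>  b b b b b b B B B   (applied B -> B B)
  Step 15: b b b b b b B B B  =>  b b b b b b B B B B   (applied B -> B B)
  Step 16: b b b b b b B B B B  =>  b b b b b b B B B B B   (applied B -> B B)
  Step 17: b b b b b b B B B B B  =>  b b b b b b b B B B B   (applied B -> b)
  Step 18: b b b b b b b B B B B  =>  b b b b b b b b B B B   (applied B -> b)
  Step 19: b b b b b b b b B B B  =>  b b b b b b b b B B B B   (applied B -> B B)
  Step 20: b b b b b b b b B B B B  =>  b b b b b b b b b B B B   (applied B -> b)
  Step 21: b b b b b b b b b B B B  =>  b b b b b b b b b b B B   (applied B -> b)
  Step 22: b b b b b b b b b b B B  =>  b b b b b b b b b b b B   (applied B -> b)
  Step 23: b b b b b b b b b b b B  =>  b b b b b b b b b b b b   (applied B -> b)
Final yield: b b b b b b b b b b b b
Total rewrite steps: 23

23
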